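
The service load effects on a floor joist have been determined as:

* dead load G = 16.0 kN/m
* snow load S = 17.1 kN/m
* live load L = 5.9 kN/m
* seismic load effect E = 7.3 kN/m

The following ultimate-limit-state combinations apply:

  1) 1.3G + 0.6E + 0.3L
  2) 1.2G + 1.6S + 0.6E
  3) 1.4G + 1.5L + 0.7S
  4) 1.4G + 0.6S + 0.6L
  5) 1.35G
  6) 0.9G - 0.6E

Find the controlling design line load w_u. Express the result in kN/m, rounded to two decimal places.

1) 1.3(16.0) + 0.6(7.3) + 0.3(5.9) = 20.80 + 4.38 + 1.77 = 26.95
2) 1.2(16.0) + 1.6(17.1) + 0.6(7.3) = 19.20 + 27.36 + 4.38 = 50.94
3) 1.4(16.0) + 1.5(5.9) + 0.7(17.1) = 22.40 + 8.85 + 11.97 = 43.22
4) 1.4(16.0) + 0.6(17.1) + 0.6(5.9) = 22.40 + 10.26 + 3.54 = 36.20
5) 1.35(16.0) = 21.60
6) 0.9(16.0) - 0.6(7.3) = 14.40 - 4.38 = 10.02
The controlling combination is 2, giving 50.94 kN/m.

50.94 kN/m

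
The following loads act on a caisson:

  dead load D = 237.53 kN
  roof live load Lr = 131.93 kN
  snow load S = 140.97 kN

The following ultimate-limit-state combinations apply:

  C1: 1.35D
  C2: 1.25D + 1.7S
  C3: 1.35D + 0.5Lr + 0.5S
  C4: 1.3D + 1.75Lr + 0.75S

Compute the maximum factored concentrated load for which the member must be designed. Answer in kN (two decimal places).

C1: 1.35(237.53) = 320.67
C2: 1.25(237.53) + 1.7(140.97) = 296.91 + 239.65 = 536.56
C3: 1.35(237.53) + 0.5(131.93) + 0.5(140.97) = 457.12
C4: 1.3(237.53) + 1.75(131.93) + 0.75(140.97) = 645.39
The controlling combination is 4, giving 645.39 kN.

645.39 kN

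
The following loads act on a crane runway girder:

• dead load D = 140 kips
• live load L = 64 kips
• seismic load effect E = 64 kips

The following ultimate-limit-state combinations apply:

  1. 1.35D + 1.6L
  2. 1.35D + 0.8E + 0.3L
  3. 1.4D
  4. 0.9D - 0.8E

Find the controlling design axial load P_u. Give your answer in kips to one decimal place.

1. 1.35(140) + 1.6(64) = 189.0 + 102.4 = 291.4
2. 1.35(140) + 0.8(64) + 0.3(64) = 189.0 + 51.2 + 19.2 = 259.4
3. 1.4(140) = 196.0
4. 0.9(140) - 0.8(64) = 126.0 - 51.2 = 74.8
Maximum is from combination 1.

291.4 kips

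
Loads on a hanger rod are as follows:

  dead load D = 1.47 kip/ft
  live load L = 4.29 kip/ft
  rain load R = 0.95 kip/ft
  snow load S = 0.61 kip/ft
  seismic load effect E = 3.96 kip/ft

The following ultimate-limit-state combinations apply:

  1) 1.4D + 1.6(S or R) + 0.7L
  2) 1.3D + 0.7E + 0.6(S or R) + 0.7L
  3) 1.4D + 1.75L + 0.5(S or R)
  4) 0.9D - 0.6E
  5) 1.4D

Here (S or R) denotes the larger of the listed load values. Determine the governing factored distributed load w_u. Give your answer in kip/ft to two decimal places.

10.04 kip/ft

(S or R) → R = 0.95 kip/ft.
1) 1.4(1.47) + 1.6(0.95) + 0.7(4.29) = 2.06 + 1.52 + 3.00 = 6.58
2) 1.3(1.47) + 0.7(3.96) + 0.6(0.95) + 0.7(4.29) = 8.26
3) 1.4(1.47) + 1.75(4.29) + 0.5(0.95) = 10.04
4) 0.9(1.47) - 0.6(3.96) = -1.05
5) 1.4(1.47) = 2.06
The controlling combination is 3, giving 10.04 kip/ft.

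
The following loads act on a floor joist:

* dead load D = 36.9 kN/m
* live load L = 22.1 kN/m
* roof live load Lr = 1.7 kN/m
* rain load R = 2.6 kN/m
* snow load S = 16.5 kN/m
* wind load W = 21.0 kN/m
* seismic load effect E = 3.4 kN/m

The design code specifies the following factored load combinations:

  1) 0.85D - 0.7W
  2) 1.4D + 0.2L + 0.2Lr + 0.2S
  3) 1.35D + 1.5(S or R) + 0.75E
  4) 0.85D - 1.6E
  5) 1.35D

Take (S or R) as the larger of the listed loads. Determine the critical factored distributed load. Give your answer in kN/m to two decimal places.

(S or R) → S = 16.5 kN/m.
1) 0.85(36.9) - 0.7(21.0) = 16.67
2) 1.4(36.9) + 0.2(22.1) + 0.2(1.7) + 0.2(16.5) = 59.72
3) 1.35(36.9) + 1.5(16.5) + 0.75(3.4) = 77.12
4) 0.85(36.9) - 1.6(3.4) = 25.93
5) 1.35(36.9) = 49.82
Maximum is from combination 3.

77.12 kN/m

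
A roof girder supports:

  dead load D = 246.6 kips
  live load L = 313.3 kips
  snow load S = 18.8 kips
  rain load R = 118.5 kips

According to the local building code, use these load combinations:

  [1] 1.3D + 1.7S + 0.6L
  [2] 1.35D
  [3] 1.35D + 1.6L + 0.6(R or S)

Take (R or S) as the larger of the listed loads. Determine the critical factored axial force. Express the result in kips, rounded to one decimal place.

905.3 kips

(R or S) → R = 118.5 kips.
[1] 1.3(246.6) + 1.7(18.8) + 0.6(313.3) = 540.5
[2] 1.35(246.6) = 332.9
[3] 1.35(246.6) + 1.6(313.3) + 0.6(118.5) = 332.9 + 501.3 + 71.1 = 905.3
Maximum is from combination 3.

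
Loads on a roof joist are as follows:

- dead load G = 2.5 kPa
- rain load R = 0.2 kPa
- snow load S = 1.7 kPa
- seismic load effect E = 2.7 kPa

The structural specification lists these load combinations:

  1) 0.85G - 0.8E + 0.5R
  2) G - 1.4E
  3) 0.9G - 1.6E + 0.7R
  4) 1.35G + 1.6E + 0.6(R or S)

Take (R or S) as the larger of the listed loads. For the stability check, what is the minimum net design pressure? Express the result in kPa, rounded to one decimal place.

-1.9 kPa

(R or S) → S = 1.7 kPa.
1) 0.85(2.5) - 0.8(2.7) + 0.5(0.2) = 0.1
2) 1.0(2.5) - 1.4(2.7) = 2.5 - 3.8 = -1.3
3) 0.9(2.5) - 1.6(2.7) + 0.7(0.2) = 2.3 - 4.3 + 0.1 = -1.9
4) 1.35(2.5) + 1.6(2.7) + 0.6(1.7) = 3.4 + 4.3 + 1.0 = 8.7
Combination 3 gives the minimum: -1.9 kPa.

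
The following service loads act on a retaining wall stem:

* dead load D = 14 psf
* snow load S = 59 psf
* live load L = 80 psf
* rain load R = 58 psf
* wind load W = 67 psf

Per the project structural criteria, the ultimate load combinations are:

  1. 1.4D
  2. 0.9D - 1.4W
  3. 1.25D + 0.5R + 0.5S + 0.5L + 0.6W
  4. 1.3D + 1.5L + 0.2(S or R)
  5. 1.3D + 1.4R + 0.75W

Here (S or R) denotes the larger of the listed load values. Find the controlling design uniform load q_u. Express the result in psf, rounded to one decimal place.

156.2 psf

(S or R) → S = 59 psf.
1. 1.4(14) = 19.6
2. 0.9(14) - 1.4(67) = 12.6 - 93.8 = -81.2
3. 1.25(14) + 0.5(58) + 0.5(59) + 0.5(80) + 0.6(67) = 17.5 + 29.0 + 29.5 + 40.0 + 40.2 = 156.2
4. 1.3(14) + 1.5(80) + 0.2(59) = 18.2 + 120.0 + 11.8 = 150.0
5. 1.3(14) + 1.4(58) + 0.75(67) = 18.2 + 81.2 + 50.3 = 149.7
Combination 3 governs: q_u = 156.2 psf.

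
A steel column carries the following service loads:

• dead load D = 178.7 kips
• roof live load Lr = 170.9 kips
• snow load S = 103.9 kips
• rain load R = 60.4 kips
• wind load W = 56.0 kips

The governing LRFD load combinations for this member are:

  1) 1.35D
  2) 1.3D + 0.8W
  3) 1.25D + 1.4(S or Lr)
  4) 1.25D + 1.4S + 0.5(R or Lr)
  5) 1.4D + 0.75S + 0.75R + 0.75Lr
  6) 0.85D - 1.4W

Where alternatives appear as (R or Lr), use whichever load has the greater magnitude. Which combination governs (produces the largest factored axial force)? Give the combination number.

Combination 5

(S or Lr) → Lr = 170.9 kips; (R or Lr) → Lr = 170.9 kips.
1) 1.35(178.7) = 241.2
2) 1.3(178.7) + 0.8(56.0) = 277.1
3) 1.25(178.7) + 1.4(170.9) = 462.6
4) 1.25(178.7) + 1.4(103.9) + 0.5(170.9) = 454.3
5) 1.4(178.7) + 0.75(103.9) + 0.75(60.4) + 0.75(170.9) = 501.6
6) 0.85(178.7) - 1.4(56.0) = 73.5
The largest value is 501.6 kips from combination 5.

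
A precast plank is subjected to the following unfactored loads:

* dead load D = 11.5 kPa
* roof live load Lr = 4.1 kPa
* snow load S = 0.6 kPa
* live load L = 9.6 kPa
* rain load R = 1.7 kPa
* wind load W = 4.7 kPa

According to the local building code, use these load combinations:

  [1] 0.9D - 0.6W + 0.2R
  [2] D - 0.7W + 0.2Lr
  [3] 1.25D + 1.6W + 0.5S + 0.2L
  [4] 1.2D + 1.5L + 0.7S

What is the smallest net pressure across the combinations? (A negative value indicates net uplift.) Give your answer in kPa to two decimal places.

[1] 0.9(11.5) - 0.6(4.7) + 0.2(1.7) = 10.35 - 2.82 + 0.34 = 7.87
[2] 1.0(11.5) - 0.7(4.7) + 0.2(4.1) = 11.50 - 3.29 + 0.82 = 9.03
[3] 1.25(11.5) + 1.6(4.7) + 0.5(0.6) + 0.2(9.6) = 14.38 + 7.52 + 0.30 + 1.92 = 24.12
[4] 1.2(11.5) + 1.5(9.6) + 0.7(0.6) = 13.80 + 14.40 + 0.42 = 28.62
Combination 1 gives the minimum: 7.87 kPa.

7.87 kPa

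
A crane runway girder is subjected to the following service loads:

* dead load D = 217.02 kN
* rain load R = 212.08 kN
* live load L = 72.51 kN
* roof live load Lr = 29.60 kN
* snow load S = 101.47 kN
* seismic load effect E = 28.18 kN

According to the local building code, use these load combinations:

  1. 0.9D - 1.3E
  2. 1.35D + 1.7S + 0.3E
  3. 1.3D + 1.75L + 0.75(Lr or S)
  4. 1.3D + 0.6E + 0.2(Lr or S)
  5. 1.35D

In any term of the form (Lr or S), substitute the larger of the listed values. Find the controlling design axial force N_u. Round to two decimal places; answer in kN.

(Lr or S) → S = 101.47 kN.
1. 0.9(217.02) - 1.3(28.18) = 158.68
2. 1.35(217.02) + 1.7(101.47) + 0.3(28.18) = 292.98 + 172.50 + 8.45 = 473.93
3. 1.3(217.02) + 1.75(72.51) + 0.75(101.47) = 282.13 + 126.89 + 76.10 = 485.12
4. 1.3(217.02) + 0.6(28.18) + 0.2(101.47) = 282.13 + 16.91 + 20.29 = 319.33
5. 1.35(217.02) = 292.98
The controlling combination is 3, giving 485.12 kN.

485.12 kN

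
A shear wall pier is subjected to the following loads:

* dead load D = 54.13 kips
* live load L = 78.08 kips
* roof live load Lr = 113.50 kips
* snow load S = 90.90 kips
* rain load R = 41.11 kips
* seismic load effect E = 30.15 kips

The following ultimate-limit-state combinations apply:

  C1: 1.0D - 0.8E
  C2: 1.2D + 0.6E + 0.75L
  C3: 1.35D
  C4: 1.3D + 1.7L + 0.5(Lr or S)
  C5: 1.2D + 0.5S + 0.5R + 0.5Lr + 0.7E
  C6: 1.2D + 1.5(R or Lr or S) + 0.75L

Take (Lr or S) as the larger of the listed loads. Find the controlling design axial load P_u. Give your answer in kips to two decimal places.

293.77 kips

(Lr or S) → Lr = 113.50 kips; (R or Lr or S) → Lr = 113.50 kips.
C1: 1.0(54.13) - 0.8(30.15) = 54.13 - 24.12 = 30.01
C2: 1.2(54.13) + 0.6(30.15) + 0.75(78.08) = 64.96 + 18.09 + 58.56 = 141.61
C3: 1.35(54.13) = 73.08
C4: 1.3(54.13) + 1.7(78.08) + 0.5(113.50) = 70.37 + 132.74 + 56.75 = 259.86
C5: 1.2(54.13) + 0.5(90.90) + 0.5(41.11) + 0.5(113.50) + 0.7(30.15) = 208.82
C6: 1.2(54.13) + 1.5(113.50) + 0.75(78.08) = 64.96 + 170.25 + 58.56 = 293.77
Maximum is from combination 6.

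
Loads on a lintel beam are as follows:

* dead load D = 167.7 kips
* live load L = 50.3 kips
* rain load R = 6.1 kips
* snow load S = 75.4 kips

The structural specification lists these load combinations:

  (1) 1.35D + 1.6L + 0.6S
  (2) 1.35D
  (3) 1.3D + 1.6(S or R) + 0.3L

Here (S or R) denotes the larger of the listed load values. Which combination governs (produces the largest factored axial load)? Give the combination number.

(S or R) → S = 75.4 kips.
(1) 1.35(167.7) + 1.6(50.3) + 0.6(75.4) = 226.4 + 80.5 + 45.2 = 352.1
(2) 1.35(167.7) = 226.4
(3) 1.3(167.7) + 1.6(75.4) + 0.3(50.3) = 218.0 + 120.6 + 15.1 = 353.7
The largest value is 353.7 kips from combination 3.

Combination 3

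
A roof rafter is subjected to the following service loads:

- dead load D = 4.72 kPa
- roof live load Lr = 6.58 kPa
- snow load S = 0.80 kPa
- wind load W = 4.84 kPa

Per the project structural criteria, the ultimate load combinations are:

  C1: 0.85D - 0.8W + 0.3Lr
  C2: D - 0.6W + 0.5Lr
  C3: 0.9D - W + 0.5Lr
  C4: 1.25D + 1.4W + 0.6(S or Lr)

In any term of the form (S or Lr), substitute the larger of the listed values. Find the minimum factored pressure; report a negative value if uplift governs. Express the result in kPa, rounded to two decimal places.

(S or Lr) → Lr = 6.58 kPa.
C1: 0.85(4.72) - 0.8(4.84) + 0.3(6.58) = 4.01 - 3.87 + 1.97 = 2.11
C2: 1.0(4.72) - 0.6(4.84) + 0.5(6.58) = 4.72 - 2.90 + 3.29 = 5.11
C3: 0.9(4.72) - 1.0(4.84) + 0.5(6.58) = 4.25 - 4.84 + 3.29 = 2.70
C4: 1.25(4.72) + 1.4(4.84) + 0.6(6.58) = 16.62
Combination 1 gives the minimum: 2.11 kPa.

2.11 kPa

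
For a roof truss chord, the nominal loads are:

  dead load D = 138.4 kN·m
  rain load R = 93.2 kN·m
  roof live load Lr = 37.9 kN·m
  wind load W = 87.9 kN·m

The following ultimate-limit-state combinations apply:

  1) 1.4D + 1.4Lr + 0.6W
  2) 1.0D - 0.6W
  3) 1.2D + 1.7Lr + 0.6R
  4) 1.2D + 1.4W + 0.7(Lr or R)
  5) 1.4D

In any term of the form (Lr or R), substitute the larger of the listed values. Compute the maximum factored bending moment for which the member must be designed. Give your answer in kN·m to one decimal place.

354.4 kN·m

(Lr or R) → R = 93.2 kN·m.
1) 1.4(138.4) + 1.4(37.9) + 0.6(87.9) = 299.6
2) 1.0(138.4) - 0.6(87.9) = 85.7
3) 1.2(138.4) + 1.7(37.9) + 0.6(93.2) = 286.4
4) 1.2(138.4) + 1.4(87.9) + 0.7(93.2) = 354.4
5) 1.4(138.4) = 193.8
Maximum is from combination 4.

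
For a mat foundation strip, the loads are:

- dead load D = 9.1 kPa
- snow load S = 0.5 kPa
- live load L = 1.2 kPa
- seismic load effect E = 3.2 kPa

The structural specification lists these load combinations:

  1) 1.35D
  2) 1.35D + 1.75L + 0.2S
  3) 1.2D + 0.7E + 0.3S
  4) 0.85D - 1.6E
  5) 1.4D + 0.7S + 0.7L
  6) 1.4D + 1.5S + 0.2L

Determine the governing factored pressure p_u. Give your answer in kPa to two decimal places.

1) 1.35(9.1) = 12.29
2) 1.35(9.1) + 1.75(1.2) + 0.2(0.5) = 12.29 + 2.10 + 0.10 = 14.49
3) 1.2(9.1) + 0.7(3.2) + 0.3(0.5) = 10.92 + 2.24 + 0.15 = 13.31
4) 0.85(9.1) - 1.6(3.2) = 7.74 - 5.12 = 2.62
5) 1.4(9.1) + 0.7(0.5) + 0.7(1.2) = 12.74 + 0.35 + 0.84 = 13.93
6) 1.4(9.1) + 1.5(0.5) + 0.2(1.2) = 12.74 + 0.75 + 0.24 = 13.73
Maximum is from combination 2.

14.49 kPa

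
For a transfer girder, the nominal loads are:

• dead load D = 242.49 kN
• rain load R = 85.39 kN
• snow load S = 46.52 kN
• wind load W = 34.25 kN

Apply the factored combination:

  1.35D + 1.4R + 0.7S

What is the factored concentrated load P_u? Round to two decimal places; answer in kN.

1.35(242.49) + 1.4(85.39) + 0.7(46.52) = 479.47
P_u = 479.47 kN.

479.47 kN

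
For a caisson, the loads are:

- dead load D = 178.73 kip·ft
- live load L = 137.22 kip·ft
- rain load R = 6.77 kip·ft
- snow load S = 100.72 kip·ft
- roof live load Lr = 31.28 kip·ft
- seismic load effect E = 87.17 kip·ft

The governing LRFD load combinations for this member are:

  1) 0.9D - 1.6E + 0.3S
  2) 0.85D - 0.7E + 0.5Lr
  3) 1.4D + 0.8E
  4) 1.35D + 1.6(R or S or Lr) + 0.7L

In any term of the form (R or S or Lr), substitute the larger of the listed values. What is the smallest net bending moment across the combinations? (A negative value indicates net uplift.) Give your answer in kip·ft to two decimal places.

51.60 kip·ft

(R or S or Lr) → S = 100.72 kip·ft.
1) 0.9(178.73) - 1.6(87.17) + 0.3(100.72) = 51.60
2) 0.85(178.73) - 0.7(87.17) + 0.5(31.28) = 151.92 - 61.02 + 15.64 = 106.54
3) 1.4(178.73) + 0.8(87.17) = 250.22 + 69.74 = 319.96
4) 1.35(178.73) + 1.6(100.72) + 0.7(137.22) = 241.29 + 161.15 + 96.05 = 498.49
Combination 1 gives the minimum: 51.60 kip·ft.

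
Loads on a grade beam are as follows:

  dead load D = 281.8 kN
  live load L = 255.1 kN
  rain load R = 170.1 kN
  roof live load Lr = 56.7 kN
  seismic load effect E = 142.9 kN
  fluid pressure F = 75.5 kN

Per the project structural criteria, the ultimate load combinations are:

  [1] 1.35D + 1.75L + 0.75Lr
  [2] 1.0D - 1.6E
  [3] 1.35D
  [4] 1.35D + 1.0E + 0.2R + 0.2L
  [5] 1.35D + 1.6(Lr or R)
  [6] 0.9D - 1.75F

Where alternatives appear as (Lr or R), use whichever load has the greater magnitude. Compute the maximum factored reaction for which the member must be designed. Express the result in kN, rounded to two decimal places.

(Lr or R) → R = 170.1 kN.
[1] 1.35(281.8) + 1.75(255.1) + 0.75(56.7) = 869.38
[2] 1.0(281.8) - 1.6(142.9) = 53.16
[3] 1.35(281.8) = 380.43
[4] 1.35(281.8) + 1.0(142.9) + 0.2(170.1) + 0.2(255.1) = 608.37
[5] 1.35(281.8) + 1.6(170.1) = 652.59
[6] 0.9(281.8) - 1.75(75.5) = 121.50
Combination 1 governs: V_u = 869.38 kN.

869.38 kN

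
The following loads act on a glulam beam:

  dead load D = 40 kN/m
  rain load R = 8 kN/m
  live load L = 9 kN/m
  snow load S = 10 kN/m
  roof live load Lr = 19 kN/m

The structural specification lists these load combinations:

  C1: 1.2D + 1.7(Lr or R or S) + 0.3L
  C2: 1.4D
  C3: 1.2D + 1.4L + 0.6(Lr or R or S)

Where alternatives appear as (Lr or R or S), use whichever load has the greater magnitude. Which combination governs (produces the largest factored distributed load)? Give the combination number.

Combination 1

(Lr or R or S) → Lr = 19 kN/m.
C1: 1.2(40) + 1.7(19) + 0.3(9) = 48.00 + 32.30 + 2.70 = 83.00
C2: 1.4(40) = 56.00
C3: 1.2(40) + 1.4(9) + 0.6(19) = 48.00 + 12.60 + 11.40 = 72.00
The largest value is 83.00 kN/m from combination 1.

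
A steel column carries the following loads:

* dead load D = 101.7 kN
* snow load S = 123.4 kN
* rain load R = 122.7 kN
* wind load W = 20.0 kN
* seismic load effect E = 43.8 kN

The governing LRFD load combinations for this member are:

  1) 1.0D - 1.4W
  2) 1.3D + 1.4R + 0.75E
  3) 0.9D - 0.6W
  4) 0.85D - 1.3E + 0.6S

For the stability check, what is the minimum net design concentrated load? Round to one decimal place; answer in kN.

73.7 kN

1) 1.0(101.7) - 1.4(20.0) = 101.7 - 28.0 = 73.7
2) 1.3(101.7) + 1.4(122.7) + 0.75(43.8) = 336.8
3) 0.9(101.7) - 0.6(20.0) = 91.5 - 12.0 = 79.5
4) 0.85(101.7) - 1.3(43.8) + 0.6(123.4) = 86.4 - 56.9 + 74.0 = 103.5
Combination 1 gives the minimum: 73.7 kN.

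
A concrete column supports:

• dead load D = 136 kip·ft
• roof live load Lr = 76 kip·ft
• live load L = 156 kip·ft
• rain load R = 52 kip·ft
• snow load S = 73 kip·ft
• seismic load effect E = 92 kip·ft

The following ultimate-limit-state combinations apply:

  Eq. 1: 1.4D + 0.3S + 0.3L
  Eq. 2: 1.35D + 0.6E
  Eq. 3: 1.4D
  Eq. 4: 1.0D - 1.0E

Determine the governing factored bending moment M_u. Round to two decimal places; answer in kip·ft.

Eq. 1: 1.4(136) + 0.3(73) + 0.3(156) = 190.40 + 21.90 + 46.80 = 259.10
Eq. 2: 1.35(136) + 0.6(92) = 183.60 + 55.20 = 238.80
Eq. 3: 1.4(136) = 190.40
Eq. 4: 1.0(136) - 1.0(92) = 136.00 - 92.00 = 44.00
Combination 1 governs: M_u = 259.10 kip·ft.

259.10 kip·ft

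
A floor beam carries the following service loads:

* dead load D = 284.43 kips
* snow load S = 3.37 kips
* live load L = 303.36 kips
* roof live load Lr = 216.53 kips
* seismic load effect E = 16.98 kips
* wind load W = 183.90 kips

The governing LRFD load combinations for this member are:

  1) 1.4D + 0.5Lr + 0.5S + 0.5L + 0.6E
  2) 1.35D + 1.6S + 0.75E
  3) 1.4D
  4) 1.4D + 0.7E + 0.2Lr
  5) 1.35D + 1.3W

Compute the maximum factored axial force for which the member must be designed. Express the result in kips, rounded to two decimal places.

670.02 kips

1) 1.4(284.43) + 0.5(216.53) + 0.5(3.37) + 0.5(303.36) + 0.6(16.98) = 670.02
2) 1.35(284.43) + 1.6(3.37) + 0.75(16.98) = 383.98 + 5.39 + 12.74 = 402.11
3) 1.4(284.43) = 398.20
4) 1.4(284.43) + 0.7(16.98) + 0.2(216.53) = 453.39
5) 1.35(284.43) + 1.3(183.90) = 383.98 + 239.07 = 623.05
The controlling combination is 1, giving 670.02 kips.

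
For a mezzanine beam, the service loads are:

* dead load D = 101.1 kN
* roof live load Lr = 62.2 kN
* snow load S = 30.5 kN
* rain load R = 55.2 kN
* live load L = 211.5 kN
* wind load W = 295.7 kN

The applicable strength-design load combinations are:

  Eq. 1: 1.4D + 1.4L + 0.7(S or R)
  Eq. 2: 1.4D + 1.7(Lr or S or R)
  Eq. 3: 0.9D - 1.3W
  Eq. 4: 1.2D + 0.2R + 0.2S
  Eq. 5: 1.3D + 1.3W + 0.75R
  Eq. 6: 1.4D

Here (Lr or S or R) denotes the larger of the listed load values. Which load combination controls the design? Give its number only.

Combination 5

(S or R) → R = 55.2 kN; (Lr or S or R) → Lr = 62.2 kN.
Eq. 1: 1.4(101.1) + 1.4(211.5) + 0.7(55.2) = 476.28
Eq. 2: 1.4(101.1) + 1.7(62.2) = 247.28
Eq. 3: 0.9(101.1) - 1.3(295.7) = -293.42
Eq. 4: 1.2(101.1) + 0.2(55.2) + 0.2(30.5) = 138.46
Eq. 5: 1.3(101.1) + 1.3(295.7) + 0.75(55.2) = 557.24
Eq. 6: 1.4(101.1) = 141.54
The largest value is 557.24 kN from combination 5.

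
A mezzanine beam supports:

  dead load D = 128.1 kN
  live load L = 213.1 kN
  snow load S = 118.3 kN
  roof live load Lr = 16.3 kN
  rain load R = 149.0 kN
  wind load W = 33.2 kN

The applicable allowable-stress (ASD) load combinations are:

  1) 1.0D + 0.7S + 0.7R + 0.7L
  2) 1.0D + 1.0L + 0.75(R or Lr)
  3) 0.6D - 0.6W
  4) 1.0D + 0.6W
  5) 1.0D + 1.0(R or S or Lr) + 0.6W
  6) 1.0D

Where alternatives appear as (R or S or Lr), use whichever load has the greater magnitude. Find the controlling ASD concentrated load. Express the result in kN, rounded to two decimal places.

464.38 kN

(R or Lr) → R = 149.0 kN; (R or S or Lr) → R = 149.0 kN.
1) 1.0(128.1) + 0.7(118.3) + 0.7(149.0) + 0.7(213.1) = 464.38
2) 1.0(128.1) + 1.0(213.1) + 0.75(149.0) = 452.95
3) 0.6(128.1) - 0.6(33.2) = 56.94
4) 1.0(128.1) + 0.6(33.2) = 148.02
5) 1.0(128.1) + 1.0(149.0) + 0.6(33.2) = 297.02
6) 1.0(128.1) = 128.10
Maximum is from combination 1.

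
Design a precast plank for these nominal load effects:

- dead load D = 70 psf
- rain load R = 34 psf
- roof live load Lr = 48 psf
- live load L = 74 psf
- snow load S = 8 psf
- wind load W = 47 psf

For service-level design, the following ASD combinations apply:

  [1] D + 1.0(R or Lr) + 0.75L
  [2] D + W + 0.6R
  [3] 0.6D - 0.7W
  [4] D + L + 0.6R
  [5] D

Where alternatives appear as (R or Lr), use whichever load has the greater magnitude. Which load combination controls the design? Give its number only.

Combination 1

(R or Lr) → Lr = 48 psf.
[1] 1.0(70) + 1.0(48) + 0.75(74) = 70.00 + 48.00 + 55.50 = 173.50
[2] 1.0(70) + 1.0(47) + 0.6(34) = 70.00 + 47.00 + 20.40 = 137.40
[3] 0.6(70) - 0.7(47) = 42.00 - 32.90 = 9.10
[4] 1.0(70) + 1.0(74) + 0.6(34) = 70.00 + 74.00 + 20.40 = 164.40
[5] 1.0(70) = 70.00
The largest value is 173.50 psf from combination 1.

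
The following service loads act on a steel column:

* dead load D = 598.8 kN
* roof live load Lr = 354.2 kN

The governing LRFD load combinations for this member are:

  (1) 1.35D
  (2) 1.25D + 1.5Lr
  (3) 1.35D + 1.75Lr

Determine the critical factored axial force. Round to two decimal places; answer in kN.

(1) 1.35(598.8) = 808.38
(2) 1.25(598.8) + 1.5(354.2) = 748.50 + 531.30 = 1279.80
(3) 1.35(598.8) + 1.75(354.2) = 808.38 + 619.85 = 1428.23
Combination 3 governs: N_u = 1428.23 kN.

1428.23 kN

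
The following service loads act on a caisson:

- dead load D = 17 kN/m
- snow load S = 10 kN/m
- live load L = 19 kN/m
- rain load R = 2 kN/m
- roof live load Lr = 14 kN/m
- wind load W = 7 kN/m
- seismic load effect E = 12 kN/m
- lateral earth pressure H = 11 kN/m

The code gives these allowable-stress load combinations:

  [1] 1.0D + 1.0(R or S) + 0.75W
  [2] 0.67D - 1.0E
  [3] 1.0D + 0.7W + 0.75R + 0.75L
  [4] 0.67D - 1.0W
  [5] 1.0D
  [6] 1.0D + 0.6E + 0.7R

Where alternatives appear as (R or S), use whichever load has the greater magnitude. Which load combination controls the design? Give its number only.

Combination 3

(R or S) → S = 10 kN/m.
[1] 1.0(17) + 1.0(10) + 0.75(7) = 17.0 + 10.0 + 5.3 = 32.3
[2] 0.67(17) - 1.0(12) = 11.4 - 12.0 = -0.6
[3] 1.0(17) + 0.7(7) + 0.75(2) + 0.75(19) = 17.0 + 4.9 + 1.5 + 14.3 = 37.7
[4] 0.67(17) - 1.0(7) = 11.4 - 7.0 = 4.4
[5] 1.0(17) = 17.0
[6] 1.0(17) + 0.6(12) + 0.7(2) = 17.0 + 7.2 + 1.4 = 25.6
The largest value is 37.7 kN/m from combination 3.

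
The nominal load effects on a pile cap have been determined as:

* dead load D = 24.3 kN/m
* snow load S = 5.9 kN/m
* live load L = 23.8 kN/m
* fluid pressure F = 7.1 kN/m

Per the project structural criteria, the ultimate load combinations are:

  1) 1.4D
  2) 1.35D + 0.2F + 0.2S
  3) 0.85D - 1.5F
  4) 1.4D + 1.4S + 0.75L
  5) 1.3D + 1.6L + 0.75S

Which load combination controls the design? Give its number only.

Combination 5

1) 1.4(24.3) = 34.02
2) 1.35(24.3) + 0.2(7.1) + 0.2(5.9) = 35.41
3) 0.85(24.3) - 1.5(7.1) = 10.01
4) 1.4(24.3) + 1.4(5.9) + 0.75(23.8) = 60.13
5) 1.3(24.3) + 1.6(23.8) + 0.75(5.9) = 74.10
The largest value is 74.10 kN/m from combination 5.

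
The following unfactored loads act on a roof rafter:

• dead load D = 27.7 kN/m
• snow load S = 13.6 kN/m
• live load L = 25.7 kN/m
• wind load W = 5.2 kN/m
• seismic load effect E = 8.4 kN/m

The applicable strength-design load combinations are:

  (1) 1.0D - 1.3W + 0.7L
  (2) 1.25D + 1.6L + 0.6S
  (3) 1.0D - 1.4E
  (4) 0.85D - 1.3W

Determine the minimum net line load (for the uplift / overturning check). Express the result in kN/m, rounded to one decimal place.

15.9 kN/m

(1) 1.0(27.7) - 1.3(5.2) + 0.7(25.7) = 27.7 - 6.8 + 18.0 = 38.9
(2) 1.25(27.7) + 1.6(25.7) + 0.6(13.6) = 34.6 + 41.1 + 8.2 = 83.9
(3) 1.0(27.7) - 1.4(8.4) = 27.7 - 11.8 = 15.9
(4) 0.85(27.7) - 1.3(5.2) = 16.8
Combination 3 gives the minimum: 15.9 kN/m.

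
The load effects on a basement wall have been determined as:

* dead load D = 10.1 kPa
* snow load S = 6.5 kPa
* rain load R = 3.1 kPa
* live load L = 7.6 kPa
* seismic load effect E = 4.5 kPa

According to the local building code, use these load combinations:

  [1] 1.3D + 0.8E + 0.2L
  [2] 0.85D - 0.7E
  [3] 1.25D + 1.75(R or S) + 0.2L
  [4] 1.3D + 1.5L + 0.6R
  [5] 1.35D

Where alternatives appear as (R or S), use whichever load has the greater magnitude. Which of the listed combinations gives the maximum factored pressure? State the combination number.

(R or S) → S = 6.5 kPa.
[1] 1.3(10.1) + 0.8(4.5) + 0.2(7.6) = 18.3
[2] 0.85(10.1) - 0.7(4.5) = 8.6 - 3.2 = 5.4
[3] 1.25(10.1) + 1.75(6.5) + 0.2(7.6) = 12.6 + 11.4 + 1.5 = 25.5
[4] 1.3(10.1) + 1.5(7.6) + 0.6(3.1) = 13.1 + 11.4 + 1.9 = 26.4
[5] 1.35(10.1) = 13.6
The largest value is 26.4 kPa from combination 4.

Combination 4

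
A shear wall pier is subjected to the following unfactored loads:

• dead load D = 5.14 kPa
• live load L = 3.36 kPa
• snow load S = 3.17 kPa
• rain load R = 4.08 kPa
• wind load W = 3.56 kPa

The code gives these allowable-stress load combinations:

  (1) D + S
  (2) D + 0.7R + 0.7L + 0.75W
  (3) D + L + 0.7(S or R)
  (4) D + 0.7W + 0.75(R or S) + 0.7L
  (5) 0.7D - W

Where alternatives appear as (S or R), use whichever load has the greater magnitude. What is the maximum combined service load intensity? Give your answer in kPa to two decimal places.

13.04 kPa

(S or R) → R = 4.08 kPa; (R or S) → R = 4.08 kPa.
(1) 1.0(5.14) + 1.0(3.17) = 5.14 + 3.17 = 8.31
(2) 1.0(5.14) + 0.7(4.08) + 0.7(3.36) + 0.75(3.56) = 5.14 + 2.86 + 2.35 + 2.67 = 13.02
(3) 1.0(5.14) + 1.0(3.36) + 0.7(4.08) = 5.14 + 3.36 + 2.86 = 11.36
(4) 1.0(5.14) + 0.7(3.56) + 0.75(4.08) + 0.7(3.36) = 5.14 + 2.49 + 3.06 + 2.35 = 13.04
(5) 0.7(5.14) - 1.0(3.56) = 3.60 - 3.56 = 0.04
The controlling combination is 4, giving 13.04 kPa.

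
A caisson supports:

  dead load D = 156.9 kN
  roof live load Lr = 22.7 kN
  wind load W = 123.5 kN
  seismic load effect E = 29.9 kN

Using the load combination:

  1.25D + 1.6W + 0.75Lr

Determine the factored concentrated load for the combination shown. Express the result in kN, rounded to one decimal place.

1.25(156.9) + 1.6(123.5) + 0.75(22.7) = 410.8
P_u = 410.8 kN.

410.8 kN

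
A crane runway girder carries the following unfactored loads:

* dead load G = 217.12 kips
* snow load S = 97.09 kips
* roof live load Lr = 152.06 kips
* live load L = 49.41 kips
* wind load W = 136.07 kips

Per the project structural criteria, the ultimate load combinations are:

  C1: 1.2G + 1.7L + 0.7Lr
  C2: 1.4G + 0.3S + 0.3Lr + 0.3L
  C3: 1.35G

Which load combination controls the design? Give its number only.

Combination 1

C1: 1.2(217.12) + 1.7(49.41) + 0.7(152.06) = 260.54 + 84.00 + 106.44 = 450.98
C2: 1.4(217.12) + 0.3(97.09) + 0.3(152.06) + 0.3(49.41) = 303.97 + 29.13 + 45.62 + 14.82 = 393.54
C3: 1.35(217.12) = 293.11
The largest value is 450.98 kips from combination 1.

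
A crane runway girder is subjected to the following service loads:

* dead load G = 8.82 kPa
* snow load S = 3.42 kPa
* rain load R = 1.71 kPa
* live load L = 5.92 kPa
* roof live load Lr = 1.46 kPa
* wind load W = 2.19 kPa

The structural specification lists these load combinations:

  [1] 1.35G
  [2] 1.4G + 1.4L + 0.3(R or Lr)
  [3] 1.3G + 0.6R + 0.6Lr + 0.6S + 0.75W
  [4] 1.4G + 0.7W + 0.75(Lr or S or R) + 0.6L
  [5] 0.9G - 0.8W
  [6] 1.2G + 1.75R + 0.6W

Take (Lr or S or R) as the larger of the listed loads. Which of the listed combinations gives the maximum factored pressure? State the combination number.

Combination 2

(R or Lr) → R = 1.71 kPa; (Lr or S or R) → S = 3.42 kPa.
[1] 1.35(8.82) = 11.91
[2] 1.4(8.82) + 1.4(5.92) + 0.3(1.71) = 12.35 + 8.29 + 0.51 = 21.15
[3] 1.3(8.82) + 0.6(1.71) + 0.6(1.46) + 0.6(3.42) + 0.75(2.19) = 17.06
[4] 1.4(8.82) + 0.7(2.19) + 0.75(3.42) + 0.6(5.92) = 12.35 + 1.53 + 2.57 + 3.55 = 20.00
[5] 0.9(8.82) - 0.8(2.19) = 7.94 - 1.75 = 6.19
[6] 1.2(8.82) + 1.75(1.71) + 0.6(2.19) = 14.89
The largest value is 21.15 kPa from combination 2.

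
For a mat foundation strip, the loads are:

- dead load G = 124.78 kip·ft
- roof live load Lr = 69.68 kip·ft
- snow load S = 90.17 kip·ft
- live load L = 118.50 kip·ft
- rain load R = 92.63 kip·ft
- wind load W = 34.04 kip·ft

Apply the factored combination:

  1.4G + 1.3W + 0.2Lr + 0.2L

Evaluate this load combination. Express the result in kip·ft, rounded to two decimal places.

256.58 kip·ft

1.4(124.78) + 1.3(34.04) + 0.2(69.68) + 0.2(118.50) = 256.58
M_u = 256.58 kip·ft.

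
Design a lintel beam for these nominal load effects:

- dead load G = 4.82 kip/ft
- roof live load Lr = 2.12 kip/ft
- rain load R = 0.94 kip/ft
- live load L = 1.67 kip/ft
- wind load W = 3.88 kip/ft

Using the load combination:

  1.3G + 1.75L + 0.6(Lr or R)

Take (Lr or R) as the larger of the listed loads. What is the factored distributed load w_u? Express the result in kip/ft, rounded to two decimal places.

10.46 kip/ft

(Lr or R) → Lr = 2.12 kip/ft.
1.3(4.82) + 1.75(1.67) + 0.6(2.12) = 10.46
w_u = 10.46 kip/ft.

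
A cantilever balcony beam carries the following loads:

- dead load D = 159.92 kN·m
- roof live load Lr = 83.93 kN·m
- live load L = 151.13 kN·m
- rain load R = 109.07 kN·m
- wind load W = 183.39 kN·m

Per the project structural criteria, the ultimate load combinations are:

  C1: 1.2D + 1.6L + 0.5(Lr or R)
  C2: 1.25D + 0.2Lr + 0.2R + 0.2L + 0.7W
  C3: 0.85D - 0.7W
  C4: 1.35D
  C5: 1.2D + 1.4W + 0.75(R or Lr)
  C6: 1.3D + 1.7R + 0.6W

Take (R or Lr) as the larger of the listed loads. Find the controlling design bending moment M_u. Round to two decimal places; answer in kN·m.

(Lr or R) → R = 109.07 kN·m; (R or Lr) → R = 109.07 kN·m.
C1: 1.2(159.92) + 1.6(151.13) + 0.5(109.07) = 191.90 + 241.81 + 54.54 = 488.25
C2: 1.25(159.92) + 0.2(83.93) + 0.2(109.07) + 0.2(151.13) + 0.7(183.39) = 199.90 + 16.79 + 21.81 + 30.23 + 128.37 = 397.10
C3: 0.85(159.92) - 0.7(183.39) = 135.93 - 128.37 = 7.56
C4: 1.35(159.92) = 215.89
C5: 1.2(159.92) + 1.4(183.39) + 0.75(109.07) = 191.90 + 256.75 + 81.80 = 530.45
C6: 1.3(159.92) + 1.7(109.07) + 0.6(183.39) = 207.90 + 185.42 + 110.03 = 503.35
Combination 5 governs: M_u = 530.45 kN·m.

530.45 kN·m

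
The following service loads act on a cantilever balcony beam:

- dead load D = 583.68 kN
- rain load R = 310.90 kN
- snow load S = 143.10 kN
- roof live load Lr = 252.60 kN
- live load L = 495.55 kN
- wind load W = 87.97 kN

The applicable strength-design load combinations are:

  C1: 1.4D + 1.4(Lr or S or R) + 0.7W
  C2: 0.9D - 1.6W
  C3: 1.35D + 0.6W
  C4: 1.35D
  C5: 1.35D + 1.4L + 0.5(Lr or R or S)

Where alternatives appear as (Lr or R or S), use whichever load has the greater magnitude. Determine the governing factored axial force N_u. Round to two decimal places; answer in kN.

1637.19 kN

(Lr or S or R) → R = 310.90 kN; (Lr or R or S) → R = 310.90 kN.
C1: 1.4(583.68) + 1.4(310.90) + 0.7(87.97) = 1313.99
C2: 0.9(583.68) - 1.6(87.97) = 384.56
C3: 1.35(583.68) + 0.6(87.97) = 840.75
C4: 1.35(583.68) = 787.97
C5: 1.35(583.68) + 1.4(495.55) + 0.5(310.90) = 1637.19
Combination 5 governs: N_u = 1637.19 kN.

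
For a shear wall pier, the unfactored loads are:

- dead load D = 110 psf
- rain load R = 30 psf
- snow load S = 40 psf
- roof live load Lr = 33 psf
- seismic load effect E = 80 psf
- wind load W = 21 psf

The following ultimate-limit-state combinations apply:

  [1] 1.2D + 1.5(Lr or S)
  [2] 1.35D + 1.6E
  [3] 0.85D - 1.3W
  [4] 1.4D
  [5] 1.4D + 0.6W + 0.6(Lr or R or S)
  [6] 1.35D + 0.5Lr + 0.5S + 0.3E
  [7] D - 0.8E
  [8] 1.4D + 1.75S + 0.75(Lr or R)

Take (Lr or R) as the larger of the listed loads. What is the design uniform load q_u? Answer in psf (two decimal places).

276.50 psf

(Lr or S) → S = 40 psf; (Lr or R or S) → S = 40 psf; (Lr or R) → Lr = 33 psf.
[1] 1.2(110) + 1.5(40) = 192.00
[2] 1.35(110) + 1.6(80) = 276.50
[3] 0.85(110) - 1.3(21) = 66.20
[4] 1.4(110) = 154.00
[5] 1.4(110) + 0.6(21) + 0.6(40) = 190.60
[6] 1.35(110) + 0.5(33) + 0.5(40) + 0.3(80) = 209.00
[7] 1.0(110) - 0.8(80) = 46.00
[8] 1.4(110) + 1.75(40) + 0.75(33) = 248.75
Combination 2 governs: q_u = 276.50 psf.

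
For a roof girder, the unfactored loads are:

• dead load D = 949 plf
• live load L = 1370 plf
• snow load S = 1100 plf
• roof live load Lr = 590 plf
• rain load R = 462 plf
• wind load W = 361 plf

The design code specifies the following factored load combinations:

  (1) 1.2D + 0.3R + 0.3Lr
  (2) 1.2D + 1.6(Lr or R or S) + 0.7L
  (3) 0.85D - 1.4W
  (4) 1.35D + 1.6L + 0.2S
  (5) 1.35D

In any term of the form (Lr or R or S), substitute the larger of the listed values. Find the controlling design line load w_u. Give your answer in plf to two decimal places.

(Lr or R or S) → S = 1100 plf.
(1) 1.2(949) + 0.3(462) + 0.3(590) = 1138.80 + 138.60 + 177.00 = 1454.40
(2) 1.2(949) + 1.6(1100) + 0.7(1370) = 1138.80 + 1760.00 + 959.00 = 3857.80
(3) 0.85(949) - 1.4(361) = 806.65 - 505.40 = 301.25
(4) 1.35(949) + 1.6(1370) + 0.2(1100) = 1281.15 + 2192.00 + 220.00 = 3693.15
(5) 1.35(949) = 1281.15
The controlling combination is 2, giving 3857.80 plf.

3857.80 plf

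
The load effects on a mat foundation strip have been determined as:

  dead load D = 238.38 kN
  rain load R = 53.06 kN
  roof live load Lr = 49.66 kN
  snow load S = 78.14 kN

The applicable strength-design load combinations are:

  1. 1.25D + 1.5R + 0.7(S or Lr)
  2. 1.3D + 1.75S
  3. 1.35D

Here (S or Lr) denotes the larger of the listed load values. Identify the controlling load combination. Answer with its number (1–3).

Combination 2

(S or Lr) → S = 78.14 kN.
1. 1.25(238.38) + 1.5(53.06) + 0.7(78.14) = 432.26
2. 1.3(238.38) + 1.75(78.14) = 309.89 + 136.75 = 446.64
3. 1.35(238.38) = 321.81
The largest value is 446.64 kN from combination 2.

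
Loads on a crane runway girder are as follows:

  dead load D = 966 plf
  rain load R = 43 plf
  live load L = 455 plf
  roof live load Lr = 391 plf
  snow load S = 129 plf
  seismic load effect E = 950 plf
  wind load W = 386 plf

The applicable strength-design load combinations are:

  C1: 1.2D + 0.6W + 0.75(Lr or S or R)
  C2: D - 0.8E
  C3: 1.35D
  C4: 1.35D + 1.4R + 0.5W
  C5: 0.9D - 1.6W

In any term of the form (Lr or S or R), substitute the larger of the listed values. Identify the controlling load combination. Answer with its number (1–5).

Combination 1

(Lr or S or R) → Lr = 391 plf.
C1: 1.2(966) + 0.6(386) + 0.75(391) = 1159.2 + 231.6 + 293.3 = 1684.1
C2: 1.0(966) - 0.8(950) = 966.0 - 760.0 = 206.0
C3: 1.35(966) = 1304.1
C4: 1.35(966) + 1.4(43) + 0.5(386) = 1304.1 + 60.2 + 193.0 = 1557.3
C5: 0.9(966) - 1.6(386) = 869.4 - 617.6 = 251.8
The largest value is 1684.1 plf from combination 1.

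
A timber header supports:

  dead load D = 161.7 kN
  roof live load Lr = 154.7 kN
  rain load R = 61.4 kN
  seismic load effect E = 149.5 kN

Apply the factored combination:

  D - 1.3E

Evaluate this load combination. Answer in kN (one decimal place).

-32.7 kN

1.0(161.7) - 1.3(149.5) = 161.7 - 194.4 = -32.7
N_u = -32.7 kN.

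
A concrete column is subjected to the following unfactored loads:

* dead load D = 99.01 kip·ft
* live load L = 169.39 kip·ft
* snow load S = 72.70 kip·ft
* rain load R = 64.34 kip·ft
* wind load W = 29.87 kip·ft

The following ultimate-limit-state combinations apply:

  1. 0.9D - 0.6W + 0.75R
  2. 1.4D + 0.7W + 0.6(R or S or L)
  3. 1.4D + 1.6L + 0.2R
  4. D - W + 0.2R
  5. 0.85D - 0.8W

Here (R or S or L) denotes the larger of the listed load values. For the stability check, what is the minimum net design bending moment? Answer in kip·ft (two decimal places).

60.26 kip·ft

(R or S or L) → L = 169.39 kip·ft.
1. 0.9(99.01) - 0.6(29.87) + 0.75(64.34) = 119.44
2. 1.4(99.01) + 0.7(29.87) + 0.6(169.39) = 261.16
3. 1.4(99.01) + 1.6(169.39) + 0.2(64.34) = 422.51
4. 1.0(99.01) - 1.0(29.87) + 0.2(64.34) = 99.01 - 29.87 + 12.87 = 82.01
5. 0.85(99.01) - 0.8(29.87) = 84.16 - 23.90 = 60.26
Combination 5 gives the minimum: 60.26 kip·ft.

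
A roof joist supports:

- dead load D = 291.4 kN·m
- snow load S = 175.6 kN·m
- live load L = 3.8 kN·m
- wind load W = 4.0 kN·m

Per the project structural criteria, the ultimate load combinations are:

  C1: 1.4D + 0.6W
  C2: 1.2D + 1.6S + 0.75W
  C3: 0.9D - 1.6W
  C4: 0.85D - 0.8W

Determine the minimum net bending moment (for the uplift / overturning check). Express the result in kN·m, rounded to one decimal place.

C1: 1.4(291.4) + 0.6(4.0) = 410.4
C2: 1.2(291.4) + 1.6(175.6) + 0.75(4.0) = 633.6
C3: 0.9(291.4) - 1.6(4.0) = 255.9
C4: 0.85(291.4) - 0.8(4.0) = 244.5
Combination 4 gives the minimum: 244.5 kN·m.

244.5 kN·m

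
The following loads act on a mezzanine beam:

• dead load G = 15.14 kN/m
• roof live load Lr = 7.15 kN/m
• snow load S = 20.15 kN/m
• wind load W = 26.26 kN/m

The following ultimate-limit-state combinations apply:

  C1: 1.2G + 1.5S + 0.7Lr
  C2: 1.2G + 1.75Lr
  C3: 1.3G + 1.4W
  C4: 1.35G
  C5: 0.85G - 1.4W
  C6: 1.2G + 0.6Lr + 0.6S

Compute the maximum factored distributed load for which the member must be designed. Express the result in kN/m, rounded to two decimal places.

56.45 kN/m

C1: 1.2(15.14) + 1.5(20.15) + 0.7(7.15) = 53.40
C2: 1.2(15.14) + 1.75(7.15) = 18.17 + 12.51 = 30.68
C3: 1.3(15.14) + 1.4(26.26) = 56.45
C4: 1.35(15.14) = 20.44
C5: 0.85(15.14) - 1.4(26.26) = -23.90
C6: 1.2(15.14) + 0.6(7.15) + 0.6(20.15) = 18.17 + 4.29 + 12.09 = 34.55
The controlling combination is 3, giving 56.45 kN/m.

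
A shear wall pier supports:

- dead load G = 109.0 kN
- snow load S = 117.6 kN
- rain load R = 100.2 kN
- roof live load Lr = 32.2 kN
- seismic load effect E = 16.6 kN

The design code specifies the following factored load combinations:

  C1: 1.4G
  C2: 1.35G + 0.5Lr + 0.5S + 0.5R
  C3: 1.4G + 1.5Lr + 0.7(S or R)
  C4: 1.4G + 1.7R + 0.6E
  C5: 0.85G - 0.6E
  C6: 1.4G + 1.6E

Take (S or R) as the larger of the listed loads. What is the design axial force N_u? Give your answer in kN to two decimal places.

332.90 kN

(S or R) → S = 117.6 kN.
C1: 1.4(109.0) = 152.60
C2: 1.35(109.0) + 0.5(32.2) + 0.5(117.6) + 0.5(100.2) = 147.15 + 16.10 + 58.80 + 50.10 = 272.15
C3: 1.4(109.0) + 1.5(32.2) + 0.7(117.6) = 152.60 + 48.30 + 82.32 = 283.22
C4: 1.4(109.0) + 1.7(100.2) + 0.6(16.6) = 152.60 + 170.34 + 9.96 = 332.90
C5: 0.85(109.0) - 0.6(16.6) = 92.65 - 9.96 = 82.69
C6: 1.4(109.0) + 1.6(16.6) = 152.60 + 26.56 = 179.16
Combination 4 governs: N_u = 332.90 kN.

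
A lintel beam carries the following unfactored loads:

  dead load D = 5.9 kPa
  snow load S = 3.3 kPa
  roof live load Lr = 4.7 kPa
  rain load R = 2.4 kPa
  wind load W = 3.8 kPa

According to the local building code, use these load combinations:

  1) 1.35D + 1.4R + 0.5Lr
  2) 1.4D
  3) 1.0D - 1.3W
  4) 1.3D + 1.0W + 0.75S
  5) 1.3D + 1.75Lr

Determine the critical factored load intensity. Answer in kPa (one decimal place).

1) 1.35(5.9) + 1.4(2.4) + 0.5(4.7) = 13.7
2) 1.4(5.9) = 8.3
3) 1.0(5.9) - 1.3(3.8) = 5.9 - 4.9 = 1.0
4) 1.3(5.9) + 1.0(3.8) + 0.75(3.3) = 13.9
5) 1.3(5.9) + 1.75(4.7) = 7.7 + 8.2 = 15.9
Combination 5 governs: q_u = 15.9 kPa.

15.9 kPa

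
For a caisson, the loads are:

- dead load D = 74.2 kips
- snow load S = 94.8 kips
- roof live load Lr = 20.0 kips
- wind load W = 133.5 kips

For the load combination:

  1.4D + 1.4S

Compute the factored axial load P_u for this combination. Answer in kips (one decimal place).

1.4(74.2) + 1.4(94.8) = 103.9 + 132.7 = 236.6
P_u = 236.6 kips.

236.6 kips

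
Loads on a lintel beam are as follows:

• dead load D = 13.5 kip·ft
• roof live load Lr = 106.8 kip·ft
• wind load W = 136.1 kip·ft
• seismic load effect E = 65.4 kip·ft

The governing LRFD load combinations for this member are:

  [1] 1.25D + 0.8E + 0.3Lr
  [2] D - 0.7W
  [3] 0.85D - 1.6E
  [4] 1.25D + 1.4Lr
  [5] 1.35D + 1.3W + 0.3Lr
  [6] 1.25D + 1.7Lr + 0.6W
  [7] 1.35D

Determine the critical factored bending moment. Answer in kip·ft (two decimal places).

[1] 1.25(13.5) + 0.8(65.4) + 0.3(106.8) = 16.88 + 52.32 + 32.04 = 101.24
[2] 1.0(13.5) - 0.7(136.1) = 13.50 - 95.27 = -81.77
[3] 0.85(13.5) - 1.6(65.4) = -93.17
[4] 1.25(13.5) + 1.4(106.8) = 16.88 + 149.52 = 166.40
[5] 1.35(13.5) + 1.3(136.1) + 0.3(106.8) = 18.23 + 176.93 + 32.04 = 227.20
[6] 1.25(13.5) + 1.7(106.8) + 0.6(136.1) = 16.88 + 181.56 + 81.66 = 280.10
[7] 1.35(13.5) = 18.23
The controlling combination is 6, giving 280.10 kip·ft.

280.10 kip·ft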